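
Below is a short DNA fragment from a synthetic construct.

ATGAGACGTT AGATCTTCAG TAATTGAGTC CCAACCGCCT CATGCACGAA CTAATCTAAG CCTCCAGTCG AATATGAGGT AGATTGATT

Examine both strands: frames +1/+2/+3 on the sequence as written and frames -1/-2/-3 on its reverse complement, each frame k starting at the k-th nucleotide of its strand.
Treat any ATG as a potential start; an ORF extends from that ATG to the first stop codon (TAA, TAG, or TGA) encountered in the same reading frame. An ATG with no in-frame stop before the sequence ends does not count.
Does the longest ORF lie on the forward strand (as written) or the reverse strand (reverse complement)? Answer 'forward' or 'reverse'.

reverse

Reverse complement (5'→3'): AATCAATCTACCTCATATTCGACTGGAGGCTTAGATTAGTTCGTGCATGAGGCGGTTGGGACTCAATTACTGAAGATCTAACGTCTCAT
Frame +1: ATG AGA CGT TAG ATC TTC AGT AAT TGA GTC CCA ACC GCC TCA TGC ACG AAC TAA TCT AAG CCT CCA GTC GAA TAT GAG GTA GAT TGA — ATG at 1, stop TAG at 10 → 12 nt.
Frame +2: TGA GAC GTT AGA TCT TCA GTA ATT GAG TCC CAA CCG CCT CAT GCA CGA ACT AAT CTA AGC CTC CAG TCG AAT ATG AGG TAG ATT GAT — ATG at 74, stop TAG at 80 → 9 nt.
Frame +3: GAG ACG TTA GAT CTT CAG TAA TTG AGT CCC AAC CGC CTC ATG CAC GAA CTA ATC TAA GCC TCC AGT CGA ATA TGA GGT AGA TTG ATT — ATG at 42, stop TAA at 57 → 18 nt.
Frame -1: AAT CAA TCT ACC TCA TAT TCG ACT GGA GGC TTA GAT TAG TTC GTG CAT GAG GCG GTT GGG ACT CAA TTA CTG AAG ATC TAA CGT CTC — no ATG→stop ORF.
Frame -2: ATC AAT CTA CCT CAT ATT CGA CTG GAG GCT TAG ATT AGT TCG TGC ATG AGG CGG TTG GGA CTC AAT TAC TGA AGA TCT AAC GTC TCA — ATG at 47, stop TGA at 71 → 27 nt.
Frame -3: TCA ATC TAC CTC ATA TTC GAC TGG AGG CTT AGA TTA GTT CGT GCA TGA GGC GGT TGG GAC TCA ATT ACT GAA GAT CTA ACG TCT CAT — no ATG→stop ORF.
Forward-strand max 18 nt; reverse-strand max 27 nt. The reverse strand has the longer ORF.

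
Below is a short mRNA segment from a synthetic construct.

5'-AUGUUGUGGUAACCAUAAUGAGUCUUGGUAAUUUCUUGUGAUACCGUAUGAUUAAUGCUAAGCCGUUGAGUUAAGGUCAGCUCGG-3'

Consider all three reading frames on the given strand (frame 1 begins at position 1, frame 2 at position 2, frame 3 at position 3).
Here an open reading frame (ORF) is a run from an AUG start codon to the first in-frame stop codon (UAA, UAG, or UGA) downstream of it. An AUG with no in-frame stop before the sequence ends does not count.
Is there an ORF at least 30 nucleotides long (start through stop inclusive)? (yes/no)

Frame 1: AUG UUG UGG UAA CCA UAA UGA GUC UUG GUA AUU UCU UGU GAU ACC GUA UGA UUA AUG CUA AGC CGU UGA GUU AAG GUC AGC UCG — AUG at 1, stop UAA at 10 → 12 nt; AUG at 55, stop UGA at 67 → 15 nt.
Frame 2: UGU UGU GGU AAC CAU AAU GAG UCU UGG UAA UUU CUU GUG AUA CCG UAU GAU UAA UGC UAA GCC GUU GAG UUA AGG UCA GCU CGG — no AUG→stop ORF.
Frame 3: GUU GUG GUA ACC AUA AUG AGU CUU GGU AAU UUC UUG UGA UAC CGU AUG AUU AAU GCU AAG CCG UUG AGU UAA GGU CAG CUC — AUG at 18, stop UGA at 39 → 24 nt; AUG at 48, stop UAA at 72 → 27 nt.
Largest ORF found is 27 nucleotides < 30, so no.

no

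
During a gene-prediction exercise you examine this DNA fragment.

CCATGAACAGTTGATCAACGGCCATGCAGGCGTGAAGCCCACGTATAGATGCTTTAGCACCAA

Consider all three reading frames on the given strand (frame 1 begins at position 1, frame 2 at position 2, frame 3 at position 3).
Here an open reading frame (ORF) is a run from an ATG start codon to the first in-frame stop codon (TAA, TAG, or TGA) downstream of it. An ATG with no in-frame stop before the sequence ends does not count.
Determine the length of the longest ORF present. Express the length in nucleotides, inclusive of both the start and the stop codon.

12

Frame 1: CCA TGA ACA GTT GAT CAA CGG CCA TGC AGG CGT GAA GCC CAC GTA TAG ATG CTT TAG CAC CAA — ATG at 49, stop TAG at 55 → 9 nt.
Frame 2: CAT GAA CAG TTG ATC AAC GGC CAT GCA GGC GTG AAG CCC ACG TAT AGA TGC TTT AGC ACC — no ATG→stop ORF.
Frame 3: ATG AAC AGT TGA TCA ACG GCC ATG CAG GCG TGA AGC CCA CGT ATA GAT GCT TTA GCA CCA — ATG at 3, stop TGA at 12 → 12 nt; ATG at 24, stop TGA at 33 → 12 nt.
Longest: frame 3, positions 3–14, 12 nt = 4 codons = 3 aa. → 12 nucleotides.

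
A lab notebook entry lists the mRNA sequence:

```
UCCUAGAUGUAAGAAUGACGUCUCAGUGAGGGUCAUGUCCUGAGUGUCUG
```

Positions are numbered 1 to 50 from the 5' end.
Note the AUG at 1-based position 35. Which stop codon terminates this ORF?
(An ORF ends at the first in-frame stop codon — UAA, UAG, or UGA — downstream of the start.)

Codons from position 35: AUG (35–37), UCC (38–40), UGA (41–43).
The first in-frame stop codon is UGA.

UGA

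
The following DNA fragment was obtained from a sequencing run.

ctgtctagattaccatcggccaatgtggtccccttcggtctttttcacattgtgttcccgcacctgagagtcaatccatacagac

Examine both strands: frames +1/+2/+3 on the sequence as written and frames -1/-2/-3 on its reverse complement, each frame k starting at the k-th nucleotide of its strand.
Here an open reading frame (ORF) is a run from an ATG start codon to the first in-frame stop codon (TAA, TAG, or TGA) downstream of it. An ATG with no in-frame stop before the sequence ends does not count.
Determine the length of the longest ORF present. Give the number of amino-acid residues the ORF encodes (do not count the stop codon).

Reverse complement (5'→3'): GTCTGTATGGATTGACTCTCAGGTGCGGGAACACAATGTGAAAAAGACCGAAGGGGACCACATTGGCCGATGGTAATCTAGACAG
Frame +1: CTG TCT AGA TTA CCA TCG GCC AAT GTG GTC CCC TTC GGT CTT TTT CAC ATT GTG TTC CCG CAC CTG AGA GTC AAT CCA TAC AGA — no ATG→stop ORF.
Frame +2: TGT CTA GAT TAC CAT CGG CCA ATG TGG TCC CCT TCG GTC TTT TTC ACA TTG TGT TCC CGC ACC TGA GAG TCA ATC CAT ACA GAC — ATG at 23, stop TGA at 65 → 45 nt.
Frame +3: GTC TAG ATT ACC ATC GGC CAA TGT GGT CCC CTT CGG TCT TTT TCA CAT TGT GTT CCC GCA CCT GAG AGT CAA TCC ATA CAG — no ATG→stop ORF.
Frame -1: GTC TGT ATG GAT TGA CTC TCA GGT GCG GGA ACA CAA TGT GAA AAA GAC CGA AGG GGA CCA CAT TGG CCG ATG GTA ATC TAG ACA — ATG at 7, stop TGA at 13 → 9 nt; ATG at 70, stop TAG at 79 → 12 nt.
Frame -2: TCT GTA TGG ATT GAC TCT CAG GTG CGG GAA CAC AAT GTG AAA AAG ACC GAA GGG GAC CAC ATT GGC CGA TGG TAA TCT AGA CAG — no ATG→stop ORF.
Frame -3: CTG TAT GGA TTG ACT CTC AGG TGC GGG AAC ACA ATG TGA AAA AGA CCG AAG GGG ACC ACA TTG GCC GAT GGT AAT CTA GAC — ATG at 36, stop TGA at 39 → 6 nt.
Longest: frame +2, positions 23–67, 45 nt = 15 codons = 14 aa. → 14 amino acids.

14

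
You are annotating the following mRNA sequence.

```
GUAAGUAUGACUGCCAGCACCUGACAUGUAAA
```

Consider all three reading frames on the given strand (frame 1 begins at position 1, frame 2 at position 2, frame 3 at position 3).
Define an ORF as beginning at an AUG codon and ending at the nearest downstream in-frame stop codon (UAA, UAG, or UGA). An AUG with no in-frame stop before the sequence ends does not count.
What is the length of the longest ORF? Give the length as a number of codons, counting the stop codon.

Frame 1: GUA AGU AUG ACU GCC AGC ACC UGA CAU GUA — AUG at 7, stop UGA at 22 → 18 nt.
Frame 2: UAA GUA UGA CUG CCA GCA CCU GAC AUG UAA — AUG at 26, stop UAA at 29 → 6 nt.
Frame 3: AAG UAU GAC UGC CAG CAC CUG ACA UGU AAA — no AUG→stop ORF.
Longest: frame 1, positions 7–24, 18 nt = 6 codons = 5 aa. → 6 codons.

6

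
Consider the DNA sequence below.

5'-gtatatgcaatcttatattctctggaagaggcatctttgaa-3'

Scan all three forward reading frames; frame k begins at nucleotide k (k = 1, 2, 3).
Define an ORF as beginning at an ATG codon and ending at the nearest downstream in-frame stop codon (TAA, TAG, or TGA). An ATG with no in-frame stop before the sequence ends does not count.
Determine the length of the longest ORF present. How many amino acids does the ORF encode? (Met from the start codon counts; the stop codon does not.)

11

Frame 1: GTA TAT GCA ATC TTA TAT TCT CTG GAA GAG GCA TCT TTG — no ATG→stop ORF.
Frame 2: TAT ATG CAA TCT TAT ATT CTC TGG AAG AGG CAT CTT TGA — ATG at 5, stop TGA at 38 → 36 nt.
Frame 3: ATA TGC AAT CTT ATA TTC TCT GGA AGA GGC ATC TTT GAA — no ATG→stop ORF.
Longest: frame 2, positions 5–40, 36 nt = 12 codons = 11 aa. → 11 amino acids.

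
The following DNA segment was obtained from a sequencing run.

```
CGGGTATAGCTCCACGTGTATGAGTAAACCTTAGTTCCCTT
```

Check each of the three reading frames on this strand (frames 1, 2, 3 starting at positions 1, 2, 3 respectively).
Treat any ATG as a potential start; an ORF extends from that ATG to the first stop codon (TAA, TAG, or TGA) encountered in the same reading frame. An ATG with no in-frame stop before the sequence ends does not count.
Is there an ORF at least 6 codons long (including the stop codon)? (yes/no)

Frame 1: CGG GTA TAG CTC CAC GTG TAT GAG TAA ACC TTA GTT CCC — no ATG→stop ORF.
Frame 2: GGG TAT AGC TCC ACG TGT ATG AGT AAA CCT TAG TTC CCT — ATG at 20, stop TAG at 32 → 15 nt.
Frame 3: GGT ATA GCT CCA CGT GTA TGA GTA AAC CTT AGT TCC CTT — no ATG→stop ORF.
Largest ORF found is 5 codons < 6, so no.

no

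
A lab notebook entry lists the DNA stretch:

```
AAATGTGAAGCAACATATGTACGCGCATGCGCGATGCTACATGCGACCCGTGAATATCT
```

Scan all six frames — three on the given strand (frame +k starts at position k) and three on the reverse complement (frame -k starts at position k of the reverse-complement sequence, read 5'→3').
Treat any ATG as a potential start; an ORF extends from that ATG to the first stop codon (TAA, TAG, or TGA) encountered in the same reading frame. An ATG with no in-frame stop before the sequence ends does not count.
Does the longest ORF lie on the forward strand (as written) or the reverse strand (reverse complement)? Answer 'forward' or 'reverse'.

forward

Reverse complement (5'→3'): AGATATTCACGGGTCGCATGTAGCATCGCGCATGCGCGTACATATGTTGCTTCACATTT
Frame +1: AAA TGT GAA GCA ACA TAT GTA CGC GCA TGC GCG ATG CTA CAT GCG ACC CGT GAA TAT — no ATG→stop ORF.
Frame +2: AAT GTG AAG CAA CAT ATG TAC GCG CAT GCG CGA TGC TAC ATG CGA CCC GTG AAT ATC — no ATG→stop ORF.
Frame +3: ATG TGA AGC AAC ATA TGT ACG CGC ATG CGC GAT GCT ACA TGC GAC CCG TGA ATA TCT — ATG at 3, stop TGA at 6 → 6 nt; ATG at 27, stop TGA at 51 → 27 nt.
Frame -1: AGA TAT TCA CGG GTC GCA TGT AGC ATC GCG CAT GCG CGT ACA TAT GTT GCT TCA CAT — no ATG→stop ORF.
Frame -2: GAT ATT CAC GGG TCG CAT GTA GCA TCG CGC ATG CGC GTA CAT ATG TTG CTT CAC ATT — no ATG→stop ORF.
Frame -3: ATA TTC ACG GGT CGC ATG TAG CAT CGC GCA TGC GCG TAC ATA TGT TGC TTC ACA TTT — ATG at 18, stop TAG at 21 → 6 nt.
Forward-strand max 27 nt; reverse-strand max 6 nt. The forward strand has the longer ORF.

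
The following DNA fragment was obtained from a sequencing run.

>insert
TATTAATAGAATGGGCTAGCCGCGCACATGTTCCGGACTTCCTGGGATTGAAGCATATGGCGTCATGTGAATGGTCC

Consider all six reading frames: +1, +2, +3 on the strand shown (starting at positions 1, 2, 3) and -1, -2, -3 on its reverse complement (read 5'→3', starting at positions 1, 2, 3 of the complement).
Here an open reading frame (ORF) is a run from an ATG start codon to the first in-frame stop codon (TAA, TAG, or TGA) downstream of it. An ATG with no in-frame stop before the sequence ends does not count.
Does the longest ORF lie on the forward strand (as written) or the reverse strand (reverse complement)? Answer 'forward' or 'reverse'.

reverse

Reverse complement (5'→3'): GGACCATTCACATGACGCCATATGCTTCAATCCCAGGAAGTCCGGAACATGTGCGCGGCTAGCCCATTCTATTAATA
Frame +1: TAT TAA TAG AAT GGG CTA GCC GCG CAC ATG TTC CGG ACT TCC TGG GAT TGA AGC ATA TGG CGT CAT GTG AAT GGT — ATG at 28, stop TGA at 49 → 24 nt.
Frame +2: ATT AAT AGA ATG GGC TAG CCG CGC ACA TGT TCC GGA CTT CCT GGG ATT GAA GCA TAT GGC GTC ATG TGA ATG GTC — ATG at 11, stop TAG at 17 → 9 nt; ATG at 65, stop TGA at 68 → 6 nt.
Frame +3: TTA ATA GAA TGG GCT AGC CGC GCA CAT GTT CCG GAC TTC CTG GGA TTG AAG CAT ATG GCG TCA TGT GAA TGG TCC — no ATG→stop ORF.
Frame -1: GGA CCA TTC ACA TGA CGC CAT ATG CTT CAA TCC CAG GAA GTC CGG AAC ATG TGC GCG GCT AGC CCA TTC TAT TAA — ATG at 22, stop TAA at 73 → 54 nt; ATG at 49, stop TAA at 73 → 27 nt.
Frame -2: GAC CAT TCA CAT GAC GCC ATA TGC TTC AAT CCC AGG AAG TCC GGA ACA TGT GCG CGG CTA GCC CAT TCT ATT AAT — no ATG→stop ORF.
Frame -3: ACC ATT CAC ATG ACG CCA TAT GCT TCA ATC CCA GGA AGT CCG GAA CAT GTG CGC GGC TAG CCC ATT CTA TTA ATA — ATG at 12, stop TAG at 60 → 51 nt.
Forward-strand max 24 nt; reverse-strand max 54 nt. The reverse strand has the longer ORF.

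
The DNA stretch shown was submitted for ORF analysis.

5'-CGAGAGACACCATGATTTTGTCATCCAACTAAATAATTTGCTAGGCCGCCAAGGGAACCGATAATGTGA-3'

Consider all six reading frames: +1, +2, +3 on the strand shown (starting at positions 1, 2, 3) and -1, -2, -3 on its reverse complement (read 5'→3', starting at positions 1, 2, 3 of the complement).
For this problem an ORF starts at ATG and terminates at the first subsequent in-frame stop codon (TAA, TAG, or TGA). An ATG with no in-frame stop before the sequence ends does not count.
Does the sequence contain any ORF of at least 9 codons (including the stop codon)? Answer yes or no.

Reverse complement (5'→3'): TCACATTATCGGTTCCCTTGGCGGCCTAGCAAATTATTTAGTTGGATGACAAAATCATGGTGTCTCTCG
Frame +1: CGA GAG ACA CCA TGA TTT TGT CAT CCA ACT AAA TAA TTT GCT AGG CCG CCA AGG GAA CCG ATA ATG TGA — ATG at 64, stop TGA at 67 → 6 nt.
Frame +2: GAG AGA CAC CAT GAT TTT GTC ATC CAA CTA AAT AAT TTG CTA GGC CGC CAA GGG AAC CGA TAA TGT — no ATG→stop ORF.
Frame +3: AGA GAC ACC ATG ATT TTG TCA TCC AAC TAA ATA ATT TGC TAG GCC GCC AAG GGA ACC GAT AAT GTG — ATG at 12, stop TAA at 30 → 21 nt.
Frame -1: TCA CAT TAT CGG TTC CCT TGG CGG CCT AGC AAA TTA TTT AGT TGG ATG ACA AAA TCA TGG TGT CTC TCG — no ATG→stop ORF.
Frame -2: CAC ATT ATC GGT TCC CTT GGC GGC CTA GCA AAT TAT TTA GTT GGA TGA CAA AAT CAT GGT GTC TCT — no ATG→stop ORF.
Frame -3: ACA TTA TCG GTT CCC TTG GCG GCC TAG CAA ATT ATT TAG TTG GAT GAC AAA ATC ATG GTG TCT CTC — no ATG→stop ORF.
Largest ORF found is 7 codons < 9, so no.

no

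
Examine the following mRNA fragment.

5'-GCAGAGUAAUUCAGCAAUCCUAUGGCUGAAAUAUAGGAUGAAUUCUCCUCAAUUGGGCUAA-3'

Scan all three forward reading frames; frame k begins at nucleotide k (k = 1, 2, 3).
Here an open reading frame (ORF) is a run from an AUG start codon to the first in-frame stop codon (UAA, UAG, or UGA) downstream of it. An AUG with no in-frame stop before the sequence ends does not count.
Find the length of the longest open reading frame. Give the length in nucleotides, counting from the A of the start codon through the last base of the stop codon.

24

Frame 1: GCA GAG UAA UUC AGC AAU CCU AUG GCU GAA AUA UAG GAU GAA UUC UCC UCA AUU GGG CUA — AUG at 22, stop UAG at 34 → 15 nt.
Frame 2: CAG AGU AAU UCA GCA AUC CUA UGG CUG AAA UAU AGG AUG AAU UCU CCU CAA UUG GGC UAA — AUG at 38, stop UAA at 59 → 24 nt.
Frame 3: AGA GUA AUU CAG CAA UCC UAU GGC UGA AAU AUA GGA UGA AUU CUC CUC AAU UGG GCU — no AUG→stop ORF.
Longest: frame 2, positions 38–61, 24 nt = 8 codons = 7 aa. → 24 nucleotides.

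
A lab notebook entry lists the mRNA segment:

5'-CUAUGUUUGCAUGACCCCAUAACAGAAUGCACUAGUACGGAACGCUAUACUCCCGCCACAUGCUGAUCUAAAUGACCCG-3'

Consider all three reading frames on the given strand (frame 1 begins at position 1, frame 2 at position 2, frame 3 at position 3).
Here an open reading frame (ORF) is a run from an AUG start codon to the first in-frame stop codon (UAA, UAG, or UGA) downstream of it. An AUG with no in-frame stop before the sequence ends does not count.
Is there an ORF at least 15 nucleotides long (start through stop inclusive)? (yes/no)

Frame 1: CUA UGU UUG CAU GAC CCC AUA ACA GAA UGC ACU AGU ACG GAA CGC UAU ACU CCC GCC ACA UGC UGA UCU AAA UGA CCC — no AUG→stop ORF.
Frame 2: UAU GUU UGC AUG ACC CCA UAA CAG AAU GCA CUA GUA CGG AAC GCU AUA CUC CCG CCA CAU GCU GAU CUA AAU GAC CCG — AUG at 11, stop UAA at 20 → 12 nt.
Frame 3: AUG UUU GCA UGA CCC CAU AAC AGA AUG CAC UAG UAC GGA ACG CUA UAC UCC CGC CAC AUG CUG AUC UAA AUG ACC — AUG at 3, stop UGA at 12 → 12 nt; AUG at 27, stop UAG at 33 → 9 nt; AUG at 60, stop UAA at 69 → 12 nt.
Largest ORF found is 12 nucleotides < 15, so no.

no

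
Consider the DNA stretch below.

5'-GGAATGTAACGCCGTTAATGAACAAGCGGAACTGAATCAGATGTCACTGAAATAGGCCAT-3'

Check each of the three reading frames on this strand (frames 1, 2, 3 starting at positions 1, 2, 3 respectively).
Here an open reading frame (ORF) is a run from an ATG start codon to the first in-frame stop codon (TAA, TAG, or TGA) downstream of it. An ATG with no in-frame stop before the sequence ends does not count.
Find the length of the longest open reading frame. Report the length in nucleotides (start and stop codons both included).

18

Frame 1: GGA ATG TAA CGC CGT TAA TGA ACA AGC GGA ACT GAA TCA GAT GTC ACT GAA ATA GGC CAT — ATG at 4, stop TAA at 7 → 6 nt.
Frame 2: GAA TGT AAC GCC GTT AAT GAA CAA GCG GAA CTG AAT CAG ATG TCA CTG AAA TAG GCC — ATG at 41, stop TAG at 53 → 15 nt.
Frame 3: AAT GTA ACG CCG TTA ATG AAC AAG CGG AAC TGA ATC AGA TGT CAC TGA AAT AGG CCA — ATG at 18, stop TGA at 33 → 18 nt.
Longest: frame 3, positions 18–35, 18 nt = 6 codons = 5 aa. → 18 nucleotides.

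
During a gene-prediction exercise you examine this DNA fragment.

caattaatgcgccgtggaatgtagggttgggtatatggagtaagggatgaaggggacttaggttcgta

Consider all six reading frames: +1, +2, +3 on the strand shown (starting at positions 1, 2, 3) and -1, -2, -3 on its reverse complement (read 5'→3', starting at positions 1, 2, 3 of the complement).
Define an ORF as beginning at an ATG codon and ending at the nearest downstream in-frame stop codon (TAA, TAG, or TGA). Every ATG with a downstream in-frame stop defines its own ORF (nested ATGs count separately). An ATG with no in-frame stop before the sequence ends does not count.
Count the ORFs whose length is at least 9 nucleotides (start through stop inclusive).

3

Reverse complement (5'→3'): TACGAACCTAAGTCCCCTTCATCCCTTACTCCATATACCCAACCCTACATTCCACGGCGCATTAATTG
Frame +1: CAA TTA ATG CGC CGT GGA ATG TAG GGT TGG GTA TAT GGA GTA AGG GAT GAA GGG GAC TTA GGT TCG — ATG at 7, stop TAG at 22 → 18 nt; ATG at 19, stop TAG at 22 → 6 nt.
Frame +2: AAT TAA TGC GCC GTG GAA TGT AGG GTT GGG TAT ATG GAG TAA GGG ATG AAG GGG ACT TAG GTT CGT — ATG at 35, stop TAA at 41 → 9 nt; ATG at 47, stop TAG at 59 → 15 nt.
Frame +3: ATT AAT GCG CCG TGG AAT GTA GGG TTG GGT ATA TGG AGT AAG GGA TGA AGG GGA CTT AGG TTC GTA — no ATG→stop ORF.
Frame -1: TAC GAA CCT AAG TCC CCT TCA TCC CTT ACT CCA TAT ACC CAA CCC TAC ATT CCA CGG CGC ATT AAT — no ATG→stop ORF.
Frame -2: ACG AAC CTA AGT CCC CTT CAT CCC TTA CTC CAT ATA CCC AAC CCT ACA TTC CAC GGC GCA TTA ATT — no ATG→stop ORF.
Frame -3: CGA ACC TAA GTC CCC TTC ATC CCT TAC TCC ATA TAC CCA ACC CTA CAT TCC ACG GCG CAT TAA TTG — no ATG→stop ORF.
ORFs ≥ 9 nucleotides: frame +1 7–24 (18 nucleotides), frame +2 35–43 (9 nucleotides), frame +2 47–61 (15 nucleotides). Count = 3.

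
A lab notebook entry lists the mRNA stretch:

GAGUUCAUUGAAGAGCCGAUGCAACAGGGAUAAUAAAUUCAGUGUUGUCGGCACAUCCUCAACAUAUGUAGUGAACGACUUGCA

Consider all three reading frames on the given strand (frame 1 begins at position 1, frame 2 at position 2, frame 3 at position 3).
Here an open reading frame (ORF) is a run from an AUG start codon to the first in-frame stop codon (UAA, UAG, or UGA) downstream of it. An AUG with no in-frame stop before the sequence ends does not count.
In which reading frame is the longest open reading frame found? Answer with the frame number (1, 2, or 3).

Frame 1: GAG UUC AUU GAA GAG CCG AUG CAA CAG GGA UAA UAA AUU CAG UGU UGU CGG CAC AUC CUC AAC AUA UGU AGU GAA CGA CUU GCA — AUG at 19, stop UAA at 31 → 15 nt.
Frame 2: AGU UCA UUG AAG AGC CGA UGC AAC AGG GAU AAU AAA UUC AGU GUU GUC GGC ACA UCC UCA ACA UAU GUA GUG AAC GAC UUG — no AUG→stop ORF.
Frame 3: GUU CAU UGA AGA GCC GAU GCA ACA GGG AUA AUA AAU UCA GUG UUG UCG GCA CAU CCU CAA CAU AUG UAG UGA ACG ACU UGC — AUG at 66, stop UAG at 69 → 6 nt.
Longest ORF is 15 nt in frame 1 (positions 19–33).

1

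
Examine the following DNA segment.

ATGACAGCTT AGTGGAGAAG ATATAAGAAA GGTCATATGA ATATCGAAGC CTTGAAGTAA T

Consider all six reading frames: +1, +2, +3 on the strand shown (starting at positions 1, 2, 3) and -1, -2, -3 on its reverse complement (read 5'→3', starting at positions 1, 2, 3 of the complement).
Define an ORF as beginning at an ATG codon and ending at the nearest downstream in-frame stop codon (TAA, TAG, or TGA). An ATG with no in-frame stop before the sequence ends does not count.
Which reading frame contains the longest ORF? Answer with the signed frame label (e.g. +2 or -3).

+1

Reverse complement (5'→3'): ATTACTTCAAGGCTTCGATATTCATATGACCTTTCTTATATCTTCTCCACTAAGCTGTCAT
Frame +1: ATG ACA GCT TAG TGG AGA AGA TAT AAG AAA GGT CAT ATG AAT ATC GAA GCC TTG AAG TAA — ATG at 1, stop TAG at 10 → 12 nt; ATG at 37, stop TAA at 58 → 24 nt.
Frame +2: TGA CAG CTT AGT GGA GAA GAT ATA AGA AAG GTC ATA TGA ATA TCG AAG CCT TGA AGT AAT — no ATG→stop ORF.
Frame +3: GAC AGC TTA GTG GAG AAG ATA TAA GAA AGG TCA TAT GAA TAT CGA AGC CTT GAA GTA — no ATG→stop ORF.
Frame -1: ATT ACT TCA AGG CTT CGA TAT TCA TAT GAC CTT TCT TAT ATC TTC TCC ACT AAG CTG TCA — no ATG→stop ORF.
Frame -2: TTA CTT CAA GGC TTC GAT ATT CAT ATG ACC TTT CTT ATA TCT TCT CCA CTA AGC TGT CAT — no ATG→stop ORF.
Frame -3: TAC TTC AAG GCT TCG ATA TTC ATA TGA CCT TTC TTA TAT CTT CTC CAC TAA GCT GTC — no ATG→stop ORF.
Longest ORF is 24 nt in frame +1 (positions 37–60).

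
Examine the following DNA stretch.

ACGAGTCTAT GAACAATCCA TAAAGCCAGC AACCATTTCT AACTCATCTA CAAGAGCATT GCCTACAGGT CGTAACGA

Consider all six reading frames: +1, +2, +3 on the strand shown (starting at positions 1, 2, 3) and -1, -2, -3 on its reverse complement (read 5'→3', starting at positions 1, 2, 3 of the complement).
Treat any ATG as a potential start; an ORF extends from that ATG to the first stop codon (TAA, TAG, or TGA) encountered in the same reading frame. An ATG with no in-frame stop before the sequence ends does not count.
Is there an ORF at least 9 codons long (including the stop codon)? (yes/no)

yes

Reverse complement (5'→3'): TCGTTACGACCTGTAGGCAATGCTCTTGTAGATGAGTTAGAAATGGTTGCTGGCTTTATGGATTGTTCATAGACTCGT
Frame +1: ACG AGT CTA TGA ACA ATC CAT AAA GCC AGC AAC CAT TTC TAA CTC ATC TAC AAG AGC ATT GCC TAC AGG TCG TAA CGA — no ATG→stop ORF.
Frame +2: CGA GTC TAT GAA CAA TCC ATA AAG CCA GCA ACC ATT TCT AAC TCA TCT ACA AGA GCA TTG CCT ACA GGT CGT AAC — no ATG→stop ORF.
Frame +3: GAG TCT ATG AAC AAT CCA TAA AGC CAG CAA CCA TTT CTA ACT CAT CTA CAA GAG CAT TGC CTA CAG GTC GTA ACG — ATG at 9, stop TAA at 21 → 15 nt.
Frame -1: TCG TTA CGA CCT GTA GGC AAT GCT CTT GTA GAT GAG TTA GAA ATG GTT GCT GGC TTT ATG GAT TGT TCA TAG ACT CGT — ATG at 43, stop TAG at 70 → 30 nt; ATG at 58, stop TAG at 70 → 15 nt.
Frame -2: CGT TAC GAC CTG TAG GCA ATG CTC TTG TAG ATG AGT TAG AAA TGG TTG CTG GCT TTA TGG ATT GTT CAT AGA CTC — ATG at 20, stop TAG at 29 → 12 nt; ATG at 32, stop TAG at 38 → 9 nt.
Frame -3: GTT ACG ACC TGT AGG CAA TGC TCT TGT AGA TGA GTT AGA AAT GGT TGC TGG CTT TAT GGA TTG TTC ATA GAC TCG — no ATG→stop ORF.
Frame -1 has an ORF of 10 codons (positions 43–72) ≥ 9, so yes.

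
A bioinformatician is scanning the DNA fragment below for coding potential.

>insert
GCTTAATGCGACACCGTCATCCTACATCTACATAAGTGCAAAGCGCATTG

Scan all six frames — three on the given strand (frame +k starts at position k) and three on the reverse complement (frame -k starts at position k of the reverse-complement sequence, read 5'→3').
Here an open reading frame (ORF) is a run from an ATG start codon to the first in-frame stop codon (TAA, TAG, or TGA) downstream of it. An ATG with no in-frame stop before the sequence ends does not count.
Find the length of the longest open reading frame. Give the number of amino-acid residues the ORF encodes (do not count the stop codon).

Reverse complement (5'→3'): CAATGCGCTTTGCACTTATGTAGATGTAGGATGACGGTGTCGCATTAAGC
Frame +1: GCT TAA TGC GAC ACC GTC ATC CTA CAT CTA CAT AAG TGC AAA GCG CAT — no ATG→stop ORF.
Frame +2: CTT AAT GCG ACA CCG TCA TCC TAC ATC TAC ATA AGT GCA AAG CGC ATT — no ATG→stop ORF.
Frame +3: TTA ATG CGA CAC CGT CAT CCT ACA TCT ACA TAA GTG CAA AGC GCA TTG — ATG at 6, stop TAA at 33 → 30 nt.
Frame -1: CAA TGC GCT TTG CAC TTA TGT AGA TGT AGG ATG ACG GTG TCG CAT TAA — ATG at 31, stop TAA at 46 → 18 nt.
Frame -2: AAT GCG CTT TGC ACT TAT GTA GAT GTA GGA TGA CGG TGT CGC ATT AAG — no ATG→stop ORF.
Frame -3: ATG CGC TTT GCA CTT ATG TAG ATG TAG GAT GAC GGT GTC GCA TTA AGC — ATG at 3, stop TAG at 21 → 21 nt; ATG at 18, stop TAG at 21 → 6 nt; ATG at 24, stop TAG at 27 → 6 nt.
Longest: frame +3, positions 6–35, 30 nt = 10 codons = 9 aa. → 9 amino acids.

9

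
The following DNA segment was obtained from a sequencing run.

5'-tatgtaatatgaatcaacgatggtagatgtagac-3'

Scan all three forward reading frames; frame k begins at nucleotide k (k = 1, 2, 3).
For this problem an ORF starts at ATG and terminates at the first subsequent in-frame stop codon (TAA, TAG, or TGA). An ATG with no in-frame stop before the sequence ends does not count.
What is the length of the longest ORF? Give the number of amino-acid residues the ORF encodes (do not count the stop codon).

5

Frame 1: TAT GTA ATA TGA ATC AAC GAT GGT AGA TGT AGA — no ATG→stop ORF.
Frame 2: ATG TAA TAT GAA TCA ACG ATG GTA GAT GTA GAC — ATG at 2, stop TAA at 5 → 6 nt.
Frame 3: TGT AAT ATG AAT CAA CGA TGG TAG ATG TAG — ATG at 9, stop TAG at 24 → 18 nt; ATG at 27, stop TAG at 30 → 6 nt.
Longest: frame 3, positions 9–26, 18 nt = 6 codons = 5 aa. → 5 amino acids.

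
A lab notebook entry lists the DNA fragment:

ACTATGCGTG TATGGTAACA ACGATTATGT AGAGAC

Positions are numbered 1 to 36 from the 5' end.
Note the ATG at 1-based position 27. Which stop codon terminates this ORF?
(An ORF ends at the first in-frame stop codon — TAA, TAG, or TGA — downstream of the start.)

TAG

Codons from position 27: ATG (27–29), TAG (30–32).
The first in-frame stop codon is TAG.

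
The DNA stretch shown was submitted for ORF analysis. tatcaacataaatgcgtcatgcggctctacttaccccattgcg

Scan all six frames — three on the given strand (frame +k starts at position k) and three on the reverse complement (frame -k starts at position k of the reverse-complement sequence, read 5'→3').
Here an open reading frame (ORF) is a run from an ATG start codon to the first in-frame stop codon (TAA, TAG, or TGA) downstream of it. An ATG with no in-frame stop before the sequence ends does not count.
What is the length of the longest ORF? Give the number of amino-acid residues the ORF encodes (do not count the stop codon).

Reverse complement (5'→3'): CGCAATGGGGTAAGTAGAGCCGCATGACGCATTTATGTTGATA
Frame +1: TAT CAA CAT AAA TGC GTC ATG CGG CTC TAC TTA CCC CAT TGC — no ATG→stop ORF.
Frame +2: ATC AAC ATA AAT GCG TCA TGC GGC TCT ACT TAC CCC ATT GCG — no ATG→stop ORF.
Frame +3: TCA ACA TAA ATG CGT CAT GCG GCT CTA CTT ACC CCA TTG — no ATG→stop ORF.
Frame -1: CGC AAT GGG GTA AGT AGA GCC GCA TGA CGC ATT TAT GTT GAT — no ATG→stop ORF.
Frame -2: GCA ATG GGG TAA GTA GAG CCG CAT GAC GCA TTT ATG TTG ATA — ATG at 5, stop TAA at 11 → 9 nt.
Frame -3: CAA TGG GGT AAG TAG AGC CGC ATG ACG CAT TTA TGT TGA — ATG at 24, stop TGA at 39 → 18 nt.
Longest: frame -3, positions 24–41, 18 nt = 6 codons = 5 aa. → 5 amino acids.

5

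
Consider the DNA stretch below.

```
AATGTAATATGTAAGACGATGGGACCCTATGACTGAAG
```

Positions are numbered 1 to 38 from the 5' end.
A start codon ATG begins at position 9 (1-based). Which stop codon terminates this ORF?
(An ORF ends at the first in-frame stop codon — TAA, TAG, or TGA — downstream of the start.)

Codons from position 9: ATG (9–11), TAA (12–14).
The first in-frame stop codon is TAA.

TAA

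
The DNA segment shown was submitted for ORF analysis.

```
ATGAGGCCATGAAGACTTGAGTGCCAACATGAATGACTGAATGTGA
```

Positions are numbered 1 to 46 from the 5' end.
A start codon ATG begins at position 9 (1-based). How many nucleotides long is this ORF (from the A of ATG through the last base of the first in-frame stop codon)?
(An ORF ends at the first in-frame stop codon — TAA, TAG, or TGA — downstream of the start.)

12

Codons from position 9: ATG (9–11), AAG (12–14), ACT (15–17), TGA (18–20).
TGA is the first in-frame stop; ORF spans 9–20, 12 nucleotides.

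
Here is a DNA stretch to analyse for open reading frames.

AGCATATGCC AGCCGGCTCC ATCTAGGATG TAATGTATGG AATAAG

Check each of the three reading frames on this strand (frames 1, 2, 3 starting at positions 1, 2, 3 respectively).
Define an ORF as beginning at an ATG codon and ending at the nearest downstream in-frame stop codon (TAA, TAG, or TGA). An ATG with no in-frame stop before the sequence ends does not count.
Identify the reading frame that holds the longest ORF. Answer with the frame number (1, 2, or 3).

Frame 1: AGC ATA TGC CAG CCG GCT CCA TCT AGG ATG TAA TGT ATG GAA TAA — ATG at 28, stop TAA at 31 → 6 nt; ATG at 37, stop TAA at 43 → 9 nt.
Frame 2: GCA TAT GCC AGC CGG CTC CAT CTA GGA TGT AAT GTA TGG AAT AAG — no ATG→stop ORF.
Frame 3: CAT ATG CCA GCC GGC TCC ATC TAG GAT GTA ATG TAT GGA ATA — ATG at 6, stop TAG at 24 → 21 nt.
Longest ORF is 21 nt in frame 3 (positions 6–26).

3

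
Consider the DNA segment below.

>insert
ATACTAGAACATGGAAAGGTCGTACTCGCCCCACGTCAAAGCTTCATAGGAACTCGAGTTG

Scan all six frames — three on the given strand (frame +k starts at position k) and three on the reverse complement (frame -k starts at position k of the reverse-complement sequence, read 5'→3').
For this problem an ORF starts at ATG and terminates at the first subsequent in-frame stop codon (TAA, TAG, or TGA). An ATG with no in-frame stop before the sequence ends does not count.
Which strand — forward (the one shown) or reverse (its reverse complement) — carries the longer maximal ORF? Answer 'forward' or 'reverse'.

Reverse complement (5'→3'): CAACTCGAGTTCCTATGAAGCTTTGACGTGGGGCGAGTACGACCTTTCCATGTTCTAGTAT
Frame +1: ATA CTA GAA CAT GGA AAG GTC GTA CTC GCC CCA CGT CAA AGC TTC ATA GGA ACT CGA GTT — no ATG→stop ORF.
Frame +2: TAC TAG AAC ATG GAA AGG TCG TAC TCG CCC CAC GTC AAA GCT TCA TAG GAA CTC GAG TTG — ATG at 11, stop TAG at 47 → 39 nt.
Frame +3: ACT AGA ACA TGG AAA GGT CGT ACT CGC CCC ACG TCA AAG CTT CAT AGG AAC TCG AGT — no ATG→stop ORF.
Frame -1: CAA CTC GAG TTC CTA TGA AGC TTT GAC GTG GGG CGA GTA CGA CCT TTC CAT GTT CTA GTA — no ATG→stop ORF.
Frame -2: AAC TCG AGT TCC TAT GAA GCT TTG ACG TGG GGC GAG TAC GAC CTT TCC ATG TTC TAG TAT — ATG at 50, stop TAG at 56 → 9 nt.
Frame -3: ACT CGA GTT CCT ATG AAG CTT TGA CGT GGG GCG AGT ACG ACC TTT CCA TGT TCT AGT — ATG at 15, stop TGA at 24 → 12 nt.
Forward-strand max 39 nt; reverse-strand max 12 nt. The forward strand has the longer ORF.

forward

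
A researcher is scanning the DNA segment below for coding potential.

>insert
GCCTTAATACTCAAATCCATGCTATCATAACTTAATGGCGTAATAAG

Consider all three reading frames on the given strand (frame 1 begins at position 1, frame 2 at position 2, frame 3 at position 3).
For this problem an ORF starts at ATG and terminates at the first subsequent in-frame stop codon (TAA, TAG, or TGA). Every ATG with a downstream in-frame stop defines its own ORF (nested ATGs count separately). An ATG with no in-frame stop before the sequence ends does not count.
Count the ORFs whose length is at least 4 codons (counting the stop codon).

Frame 1: GCC TTA ATA CTC AAA TCC ATG CTA TCA TAA CTT AAT GGC GTA ATA — ATG at 19, stop TAA at 28 → 12 nt.
Frame 2: CCT TAA TAC TCA AAT CCA TGC TAT CAT AAC TTA ATG GCG TAA TAA — ATG at 35, stop TAA at 41 → 9 nt.
Frame 3: CTT AAT ACT CAA ATC CAT GCT ATC ATA ACT TAA TGG CGT AAT AAG — no ATG→stop ORF.
ORFs ≥ 4 codons: frame 1 19–30 (4 codons). Count = 1.

1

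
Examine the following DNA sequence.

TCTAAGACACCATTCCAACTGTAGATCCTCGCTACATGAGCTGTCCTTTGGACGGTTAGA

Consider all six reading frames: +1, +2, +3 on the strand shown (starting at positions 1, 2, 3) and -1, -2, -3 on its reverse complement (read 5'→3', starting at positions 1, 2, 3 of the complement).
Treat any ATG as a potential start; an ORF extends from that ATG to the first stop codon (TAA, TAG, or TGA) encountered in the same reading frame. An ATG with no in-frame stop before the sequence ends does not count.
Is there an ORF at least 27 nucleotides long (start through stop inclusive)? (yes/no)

Reverse complement (5'→3'): TCTAACCGTCCAAAGGACAGCTCATGTAGCGAGGATCTACAGTTGGAATGGTGTCTTAGA
Frame +1: TCT AAG ACA CCA TTC CAA CTG TAG ATC CTC GCT ACA TGA GCT GTC CTT TGG ACG GTT AGA — no ATG→stop ORF.
Frame +2: CTA AGA CAC CAT TCC AAC TGT AGA TCC TCG CTA CAT GAG CTG TCC TTT GGA CGG TTA — no ATG→stop ORF.
Frame +3: TAA GAC ACC ATT CCA ACT GTA GAT CCT CGC TAC ATG AGC TGT CCT TTG GAC GGT TAG — ATG at 36, stop TAG at 57 → 24 nt.
Frame -1: TCT AAC CGT CCA AAG GAC AGC TCA TGT AGC GAG GAT CTA CAG TTG GAA TGG TGT CTT AGA — no ATG→stop ORF.
Frame -2: CTA ACC GTC CAA AGG ACA GCT CAT GTA GCG AGG ATC TAC AGT TGG AAT GGT GTC TTA — no ATG→stop ORF.
Frame -3: TAA CCG TCC AAA GGA CAG CTC ATG TAG CGA GGA TCT ACA GTT GGA ATG GTG TCT TAG — ATG at 24, stop TAG at 27 → 6 nt; ATG at 48, stop TAG at 57 → 12 nt.
Largest ORF found is 24 nucleotides < 27, so no.

no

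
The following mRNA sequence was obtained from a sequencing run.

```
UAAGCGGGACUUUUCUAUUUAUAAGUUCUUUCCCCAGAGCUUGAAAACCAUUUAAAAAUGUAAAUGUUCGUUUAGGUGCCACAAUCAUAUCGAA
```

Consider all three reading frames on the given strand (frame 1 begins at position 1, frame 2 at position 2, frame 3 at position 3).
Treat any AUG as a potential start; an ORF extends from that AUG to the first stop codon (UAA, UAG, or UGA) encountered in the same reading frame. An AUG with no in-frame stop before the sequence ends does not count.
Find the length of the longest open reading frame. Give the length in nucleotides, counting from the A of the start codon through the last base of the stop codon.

12

Frame 1: UAA GCG GGA CUU UUC UAU UUA UAA GUU CUU UCC CCA GAG CUU GAA AAC CAU UUA AAA AUG UAA AUG UUC GUU UAG GUG CCA CAA UCA UAU CGA — AUG at 58, stop UAA at 61 → 6 nt; AUG at 64, stop UAG at 73 → 12 nt.
Frame 2: AAG CGG GAC UUU UCU AUU UAU AAG UUC UUU CCC CAG AGC UUG AAA ACC AUU UAA AAA UGU AAA UGU UCG UUU AGG UGC CAC AAU CAU AUC GAA — no AUG→stop ORF.
Frame 3: AGC GGG ACU UUU CUA UUU AUA AGU UCU UUC CCC AGA GCU UGA AAA CCA UUU AAA AAU GUA AAU GUU CGU UUA GGU GCC ACA AUC AUA UCG — no AUG→stop ORF.
Longest: frame 1, positions 64–75, 12 nt = 4 codons = 3 aa. → 12 nucleotides.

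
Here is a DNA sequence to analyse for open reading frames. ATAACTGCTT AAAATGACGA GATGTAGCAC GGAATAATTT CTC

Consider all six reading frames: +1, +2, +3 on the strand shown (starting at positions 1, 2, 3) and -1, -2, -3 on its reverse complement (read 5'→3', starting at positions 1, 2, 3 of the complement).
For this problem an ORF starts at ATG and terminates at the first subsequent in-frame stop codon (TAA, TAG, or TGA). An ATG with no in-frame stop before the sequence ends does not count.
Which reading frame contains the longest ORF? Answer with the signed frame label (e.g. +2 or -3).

+2

Reverse complement (5'→3'): GAGAAATTATTCCGTGCTACATCTCGTCATTTTAAGCAGTTAT
Frame +1: ATA ACT GCT TAA AAT GAC GAG ATG TAG CAC GGA ATA ATT TCT — ATG at 22, stop TAG at 25 → 6 nt.
Frame +2: TAA CTG CTT AAA ATG ACG AGA TGT AGC ACG GAA TAA TTT CTC — ATG at 14, stop TAA at 35 → 24 nt.
Frame +3: AAC TGC TTA AAA TGA CGA GAT GTA GCA CGG AAT AAT TTC — no ATG→stop ORF.
Frame -1: GAG AAA TTA TTC CGT GCT ACA TCT CGT CAT TTT AAG CAG TTA — no ATG→stop ORF.
Frame -2: AGA AAT TAT TCC GTG CTA CAT CTC GTC ATT TTA AGC AGT TAT — no ATG→stop ORF.
Frame -3: GAA ATT ATT CCG TGC TAC ATC TCG TCA TTT TAA GCA GTT — no ATG→stop ORF.
Longest ORF is 24 nt in frame +2 (positions 14–37).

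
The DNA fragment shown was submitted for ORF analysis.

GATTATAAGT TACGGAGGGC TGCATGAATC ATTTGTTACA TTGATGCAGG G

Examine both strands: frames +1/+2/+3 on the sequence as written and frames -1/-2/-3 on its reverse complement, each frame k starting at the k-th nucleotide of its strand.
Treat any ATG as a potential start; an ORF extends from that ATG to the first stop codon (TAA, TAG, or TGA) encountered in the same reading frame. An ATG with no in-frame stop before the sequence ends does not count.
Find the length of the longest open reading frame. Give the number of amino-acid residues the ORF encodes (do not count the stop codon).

9

Reverse complement (5'→3'): CCCTGCATCAATGTAACAAATGATTCATGCAGCCCTCCGTAACTTATAATC
Frame +1: GAT TAT AAG TTA CGG AGG GCT GCA TGA ATC ATT TGT TAC ATT GAT GCA GGG — no ATG→stop ORF.
Frame +2: ATT ATA AGT TAC GGA GGG CTG CAT GAA TCA TTT GTT ACA TTG ATG CAG — no ATG→stop ORF.
Frame +3: TTA TAA GTT ACG GAG GGC TGC ATG AAT CAT TTG TTA CAT TGA TGC AGG — ATG at 24, stop TGA at 42 → 21 nt.
Frame -1: CCC TGC ATC AAT GTA ACA AAT GAT TCA TGC AGC CCT CCG TAA CTT ATA ATC — no ATG→stop ORF.
Frame -2: CCT GCA TCA ATG TAA CAA ATG ATT CAT GCA GCC CTC CGT AAC TTA TAA — ATG at 11, stop TAA at 14 → 6 nt; ATG at 20, stop TAA at 47 → 30 nt.
Frame -3: CTG CAT CAA TGT AAC AAA TGA TTC ATG CAG CCC TCC GTA ACT TAT AAT — no ATG→stop ORF.
Longest: frame -2, positions 20–49, 30 nt = 10 codons = 9 aa. → 9 amino acids.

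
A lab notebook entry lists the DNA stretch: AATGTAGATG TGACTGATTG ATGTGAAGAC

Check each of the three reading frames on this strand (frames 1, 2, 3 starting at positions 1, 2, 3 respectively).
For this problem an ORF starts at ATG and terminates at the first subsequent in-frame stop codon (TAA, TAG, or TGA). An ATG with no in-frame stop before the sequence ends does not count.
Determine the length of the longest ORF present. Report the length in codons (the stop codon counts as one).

Frame 1: AAT GTA GAT GTG ACT GAT TGA TGT GAA GAC — no ATG→stop ORF.
Frame 2: ATG TAG ATG TGA CTG ATT GAT GTG AAG — ATG at 2, stop TAG at 5 → 6 nt; ATG at 8, stop TGA at 11 → 6 nt.
Frame 3: TGT AGA TGT GAC TGA TTG ATG TGA AGA — ATG at 21, stop TGA at 24 → 6 nt.
Longest: frame 2, positions 2–7, 6 nt = 2 codons = 1 aa. → 2 codons.

2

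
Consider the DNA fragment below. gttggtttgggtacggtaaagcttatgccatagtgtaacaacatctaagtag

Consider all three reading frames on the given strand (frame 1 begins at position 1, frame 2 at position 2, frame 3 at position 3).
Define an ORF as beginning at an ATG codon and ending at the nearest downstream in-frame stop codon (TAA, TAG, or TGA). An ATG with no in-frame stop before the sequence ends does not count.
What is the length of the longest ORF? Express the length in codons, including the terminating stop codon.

3

Frame 1: GTT GGT TTG GGT ACG GTA AAG CTT ATG CCA TAG TGT AAC AAC ATC TAA GTA — ATG at 25, stop TAG at 31 → 9 nt.
Frame 2: TTG GTT TGG GTA CGG TAA AGC TTA TGC CAT AGT GTA ACA ACA TCT AAG TAG — no ATG→stop ORF.
Frame 3: TGG TTT GGG TAC GGT AAA GCT TAT GCC ATA GTG TAA CAA CAT CTA AGT — no ATG→stop ORF.
Longest: frame 1, positions 25–33, 9 nt = 3 codons = 2 aa. → 3 codons.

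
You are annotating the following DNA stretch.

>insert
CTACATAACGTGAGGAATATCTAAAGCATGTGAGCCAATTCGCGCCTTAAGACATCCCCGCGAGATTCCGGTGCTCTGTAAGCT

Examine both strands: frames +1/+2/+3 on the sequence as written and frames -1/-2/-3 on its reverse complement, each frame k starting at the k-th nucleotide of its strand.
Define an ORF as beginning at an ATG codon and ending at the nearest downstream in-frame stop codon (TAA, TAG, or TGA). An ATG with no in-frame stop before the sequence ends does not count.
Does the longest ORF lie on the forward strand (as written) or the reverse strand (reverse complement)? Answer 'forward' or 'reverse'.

reverse

Reverse complement (5'→3'): AGCTTACAGAGCACCGGAATCTCGCGGGGATGTCTTAAGGCGCGAATTGGCTCACATGCTTTAGATATTCCTCACGTTATGTAG
Frame +1: CTA CAT AAC GTG AGG AAT ATC TAA AGC ATG TGA GCC AAT TCG CGC CTT AAG ACA TCC CCG CGA GAT TCC GGT GCT CTG TAA GCT — ATG at 28, stop TGA at 31 → 6 nt.
Frame +2: TAC ATA ACG TGA GGA ATA TCT AAA GCA TGT GAG CCA ATT CGC GCC TTA AGA CAT CCC CGC GAG ATT CCG GTG CTC TGT AAG — no ATG→stop ORF.
Frame +3: ACA TAA CGT GAG GAA TAT CTA AAG CAT GTG AGC CAA TTC GCG CCT TAA GAC ATC CCC GCG AGA TTC CGG TGC TCT GTA AGC — no ATG→stop ORF.
Frame -1: AGC TTA CAG AGC ACC GGA ATC TCG CGG GGA TGT CTT AAG GCG CGA ATT GGC TCA CAT GCT TTA GAT ATT CCT CAC GTT ATG TAG — ATG at 79, stop TAG at 82 → 6 nt.
Frame -2: GCT TAC AGA GCA CCG GAA TCT CGC GGG GAT GTC TTA AGG CGC GAA TTG GCT CAC ATG CTT TAG ATA TTC CTC ACG TTA TGT — ATG at 56, stop TAG at 62 → 9 nt.
Frame -3: CTT ACA GAG CAC CGG AAT CTC GCG GGG ATG TCT TAA GGC GCG AAT TGG CTC ACA TGC TTT AGA TAT TCC TCA CGT TAT GTA — ATG at 30, stop TAA at 36 → 9 nt.
Forward-strand max 6 nt; reverse-strand max 9 nt. The reverse strand has the longer ORF.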